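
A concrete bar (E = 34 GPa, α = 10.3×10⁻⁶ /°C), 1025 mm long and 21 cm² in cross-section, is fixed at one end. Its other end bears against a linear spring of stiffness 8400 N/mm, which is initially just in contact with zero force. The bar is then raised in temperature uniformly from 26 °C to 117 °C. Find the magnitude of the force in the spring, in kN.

The unrestrained thermal change is αΔT L = 10.3×10⁻⁶ × 91 × 1025 = 0.9607 mm.
Let P be the compressive force at the spring. The bar shortens elastically by PL/(AE) and the spring compresses by P/k; together these equal δ_free.
P [ L/(AE) + 1/k ] = δ_free → P [ 1025/(2100×34×10³) + 1/(8400) ] = 0.9607.
P = 0.9607 / 0.0001334 = 7202 N.

P ≈ 7.2 kN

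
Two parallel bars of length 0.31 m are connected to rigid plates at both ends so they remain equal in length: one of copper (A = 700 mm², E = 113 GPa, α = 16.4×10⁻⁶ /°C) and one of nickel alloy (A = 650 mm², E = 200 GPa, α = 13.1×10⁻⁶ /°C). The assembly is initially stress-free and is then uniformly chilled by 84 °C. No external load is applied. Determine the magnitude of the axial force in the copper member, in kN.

The copper has the larger α, so on cooling it would change length more than the nickel alloy if both were free. The rigid plates force a common final length, so the copper is put into tension and the nickel alloy into compression, with equal and opposite forces P (no external load).
Compatibility of the two members (thermal + elastic change equal): (α₁ − α₂)ΔT = P·[1/(A₁E₁) + 1/(A₂E₂)].
|α₁ − α₂|·ΔT = 3.3×10⁻⁶ × 84 = 0.0002772.
1/(A₁E₁) + 1/(A₂E₂) = 1/(700×113×10³) + 1/(650×200×10³) = 2.033×10⁻⁸ N⁻¹.
P = 0.0002772 / 2.033×10⁻⁸ = 13630 N = 13.63 kN.

P ≈ 13.6 kN (tensile in the copper)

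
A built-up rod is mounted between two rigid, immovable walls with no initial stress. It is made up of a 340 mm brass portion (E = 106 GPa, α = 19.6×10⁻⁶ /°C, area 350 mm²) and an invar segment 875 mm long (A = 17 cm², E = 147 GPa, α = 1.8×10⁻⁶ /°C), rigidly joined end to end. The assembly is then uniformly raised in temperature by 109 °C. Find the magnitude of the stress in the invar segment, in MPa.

σ ≈ 41.7 MPa (compressive)

If the supports were absent, the total length change would be Σ αᵢΔT Lᵢ = 19.6×10⁻⁶×109×340 + 1.8×10⁻⁶×109×875 = 0.8981 mm.
The rigid supports impose zero overall length change; the single axial force P common to all segments must satisfy P Σ Lᵢ/(AᵢEᵢ) = δ_free.
Σ Lᵢ/(AᵢEᵢ) = 340/(350×106×10³) + 875/(1700×147×10³) = 1.267×10⁻⁵ mm/N.
Hence P = δ_free / Σ(L/AE) = 0.8981/1.267×10⁻⁵ = 70.9 kN (compressive).
σ_{invar} = P / A = 70900 / 1700 = 41.71 MPa.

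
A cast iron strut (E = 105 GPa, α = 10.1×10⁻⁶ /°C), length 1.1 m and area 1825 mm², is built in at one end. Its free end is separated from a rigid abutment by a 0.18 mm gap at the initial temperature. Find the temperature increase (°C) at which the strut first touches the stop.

ΔT ≈ 16.2 °C

Contact occurs when the free expansion equals the gap: αΔT L = 0.18 mm.
ΔT = 0.18 / (10.1×10⁻⁶ × 1100) = 16.2 °C.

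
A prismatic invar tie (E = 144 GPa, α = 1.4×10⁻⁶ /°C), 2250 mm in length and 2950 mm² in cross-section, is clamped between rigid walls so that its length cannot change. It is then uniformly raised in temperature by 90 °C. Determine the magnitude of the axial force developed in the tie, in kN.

Full restraint means ε = 0, so the stress is σ = EαΔT = 144×10³ × 1.4×10⁻⁶ × 90 = 18.14 MPa.
Axial force P = σA = 18.14 × 2950 = 53520 N = 53.52 kN, compressive.

P ≈ 53.5 kN (compressive)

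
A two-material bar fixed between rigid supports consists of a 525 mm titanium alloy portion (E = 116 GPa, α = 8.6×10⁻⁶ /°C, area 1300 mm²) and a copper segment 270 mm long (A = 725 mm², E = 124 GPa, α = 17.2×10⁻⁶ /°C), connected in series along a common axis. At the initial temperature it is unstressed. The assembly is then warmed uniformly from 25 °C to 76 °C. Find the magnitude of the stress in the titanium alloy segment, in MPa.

Free thermal expansion of the whole bar: Σ αᵢΔT Lᵢ = 8.6×10⁻⁶×51×525 + 17.2×10⁻⁶×51×270 = 0.4671 mm.
The rigid supports impose zero overall length change; the single axial force P common to all segments must satisfy P Σ Lᵢ/(AᵢEᵢ) = δ_free.
The series flexibility is Σ Lᵢ/(AᵢEᵢ) = 525/(1300×116×10³) + 270/(725×124×10³) = 6.485×10⁻⁶ mm/N.
P = 0.4671 / 6.485×10⁻⁶ = 72030 N = 72.03 kN, compressive.
σ_{titanium alloy} = P / A = 72030 / 1300 = 55.41 MPa.

σ ≈ 55.4 MPa (compressive)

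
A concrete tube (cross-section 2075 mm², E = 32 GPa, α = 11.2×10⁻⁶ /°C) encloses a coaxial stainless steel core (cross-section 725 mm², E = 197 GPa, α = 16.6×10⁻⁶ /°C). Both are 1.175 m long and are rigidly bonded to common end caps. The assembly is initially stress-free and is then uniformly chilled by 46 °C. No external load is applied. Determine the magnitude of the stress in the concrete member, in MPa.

σ ≈ 5.43 MPa (compressive)

Both members must finish at the same length. With the larger α, the stainless steel tends to over-contract; the plates restrain it, putting the stainless steel in tension and the concrete in compression. With no external load the two internal forces are equal and opposite, magnitude P.
Equating the net (thermal + elastic) strains gives |α₁ − α₂|·ΔT = P·[1/(A₁E₁) + 1/(A₂E₂)].
|α₁ − α₂|·ΔT = 5.4×10⁻⁶ × 46 = 0.0002484.
1/(A₁E₁) + 1/(A₂E₂) = 1/(2075×32×10³) + 1/(725×197×10³) = 2.206×10⁻⁸ N⁻¹.
So P = 0.0002484 / 2.206×10⁻⁸ = 11.26 kN.
σ_{concrete} = P/A₁ = 11260/2075 = 5.426 MPa, compressive.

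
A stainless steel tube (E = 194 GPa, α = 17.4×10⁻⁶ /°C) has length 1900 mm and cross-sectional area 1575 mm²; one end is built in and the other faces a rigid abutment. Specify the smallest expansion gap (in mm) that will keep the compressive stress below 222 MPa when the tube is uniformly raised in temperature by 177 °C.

g ≈ 3.68 mm

With no wall the tube would lengthen by αΔT L = 17.4×10⁻⁶ × 177 × 1900 = 5.852 mm.
At the allowable stress the elastic shortening the wall may impose is σL/E = 222 × 1900 / (194×10³) = 2.174 mm.
The gap must absorb the remainder: g_min = 5.852 − 2.174 = 3.677 mm.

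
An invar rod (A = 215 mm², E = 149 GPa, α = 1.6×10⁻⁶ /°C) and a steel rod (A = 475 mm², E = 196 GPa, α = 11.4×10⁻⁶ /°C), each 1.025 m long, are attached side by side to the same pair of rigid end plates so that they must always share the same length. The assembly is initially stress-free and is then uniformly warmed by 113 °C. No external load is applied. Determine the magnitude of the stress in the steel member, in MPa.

The steel has the larger α, so on heating it would change length more than the invar if both were free. The rigid plates force a common final length, so the steel is put into compression and the invar into tension, with equal and opposite forces P (no external load).
Compatibility of the two members (thermal + elastic change equal): (α₁ − α₂)ΔT = P·[1/(A₁E₁) + 1/(A₂E₂)].
|α₁ − α₂|·ΔT = 9.8×10⁻⁶ × 113 = 0.001107.
1/(A₁E₁) + 1/(A₂E₂) = 1/(215×149×10³) + 1/(475×196×10³) = 4.196×10⁻⁸ N⁻¹.
So P = 0.001107 / 4.196×10⁻⁸ = 26.39 kN.
σ_{steel} = P/A₂ = 26390/475 = 55.57 MPa, compressive.

σ ≈ 55.6 MPa (compressive)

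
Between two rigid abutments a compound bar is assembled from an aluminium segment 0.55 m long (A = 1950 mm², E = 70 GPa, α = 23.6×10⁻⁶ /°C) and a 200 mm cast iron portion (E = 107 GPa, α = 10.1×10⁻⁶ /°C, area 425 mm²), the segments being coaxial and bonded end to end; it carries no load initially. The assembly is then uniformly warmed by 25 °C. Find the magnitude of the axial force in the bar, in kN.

With the walls removed the bar would change length by δ_free = Σ αᵢΔT Lᵢ = 23.6×10⁻⁶×25×550 + 10.1×10⁻⁶×25×200 = 0.375 mm.
The walls prevent any net length change, so an axial force P (same in every segment) develops. Compatibility: P · Σ Lᵢ/(AᵢEᵢ) = δ_free.
Σ Lᵢ/(AᵢEᵢ) = 550/(1950×70×10³) + 200/(425×107×10³) = 8.427×10⁻⁶ mm/N.
So P = 0.375 / 8.427×10⁻⁶ = 44.5 kN, compressive.

P ≈ 44.5 kN (compressive)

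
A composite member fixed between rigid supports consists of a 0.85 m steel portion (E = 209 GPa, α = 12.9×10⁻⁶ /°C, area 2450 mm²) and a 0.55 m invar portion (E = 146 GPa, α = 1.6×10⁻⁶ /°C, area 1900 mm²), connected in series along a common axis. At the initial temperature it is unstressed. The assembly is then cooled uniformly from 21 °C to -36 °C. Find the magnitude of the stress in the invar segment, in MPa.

Free thermal contraction of the whole bar: Σ αᵢΔT Lᵢ = 12.9×10⁻⁶×57×850 + 1.6×10⁻⁶×57×550 = 0.6752 mm.
The rigid supports impose zero overall length change; the single axial force P common to all segments must satisfy P Σ Lᵢ/(AᵢEᵢ) = δ_free.
Σ Lᵢ/(AᵢEᵢ) = 850/(2450×209×10³) + 550/(1900×146×10³) = 3.643×10⁻⁶ mm/N.
P = 0.6752 / 3.643×10⁻⁶ = 185300 N = 185.3 kN, tensile.
σ_{invar} = P / A = 185300 / 1900 = 97.55 MPa.

σ ≈ 97.6 MPa (tensile)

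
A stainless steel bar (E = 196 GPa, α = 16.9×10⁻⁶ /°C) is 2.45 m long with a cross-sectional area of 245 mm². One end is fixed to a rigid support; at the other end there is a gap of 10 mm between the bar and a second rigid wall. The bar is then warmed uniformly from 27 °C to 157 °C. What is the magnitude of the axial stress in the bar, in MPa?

σ ≈ 0 MPa

Unrestrained expansion: δ_free = αΔT L = 16.9×10⁻⁶ × 130 × 2450 = 5.383 mm.
Since δ_free = 5.38 mm is less than the 10 mm gap, the bar never touches the wall. No axial force develops.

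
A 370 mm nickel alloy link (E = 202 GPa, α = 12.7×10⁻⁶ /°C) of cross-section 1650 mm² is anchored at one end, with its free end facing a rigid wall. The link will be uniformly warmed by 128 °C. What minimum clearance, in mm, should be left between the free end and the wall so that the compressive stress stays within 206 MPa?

Free expansion if unrestrained: δ_free = αΔT L = 12.7×10⁻⁶ × 128 × 370 = 0.6015 mm.
At the allowable stress the elastic shortening the wall may impose is σL/E = 206 × 370 / (202×10³) = 0.3773 mm.
So the gap has to take up the difference, g_min = δ_free − σL/E = 0.6015 − 0.3773 = 0.2241 mm.

g ≈ 0.224 mm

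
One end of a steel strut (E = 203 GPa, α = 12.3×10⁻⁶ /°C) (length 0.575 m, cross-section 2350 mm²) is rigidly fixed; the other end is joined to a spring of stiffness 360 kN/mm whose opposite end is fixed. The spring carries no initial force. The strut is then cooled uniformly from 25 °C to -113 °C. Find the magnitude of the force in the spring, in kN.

P ≈ 245 kN

Free thermal contraction: δ_free = αΔT L = 12.3×10⁻⁶ × 138 × 575 = 0.976 mm.
Let P be the tensile force in the spring. The strut extends elastically by PL/(AE) and the spring stretches by P/k; together these equal δ_free.
So P = δ_free / [L/(AE) + 1/k] = 0.976 / [ 575/(2350×203×10³) + 1/(360×10³) ].
P = 0.976 / 3.983×10⁻⁶ = 245000 N.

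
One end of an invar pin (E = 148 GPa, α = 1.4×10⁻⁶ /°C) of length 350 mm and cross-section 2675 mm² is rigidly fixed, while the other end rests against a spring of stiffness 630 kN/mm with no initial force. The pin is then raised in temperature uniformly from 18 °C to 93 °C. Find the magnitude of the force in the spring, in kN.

P ≈ 14.9 kN

Free thermal expansion: δ_free = αΔT L = 1.4×10⁻⁶ × 75 × 350 = 0.03675 mm.
With a force P in the spring, the elastic change of the pin is PL/(AE) and that of the spring is P/k; compatibility requires their sum to equal δ_free.
P [ L/(AE) + 1/k ] = δ_free → P [ 350/(2675×148×10³) + 1/(630×10³) ] = 0.03675.
P = 0.03675 / 2.471×10⁻⁶ = 14870 N.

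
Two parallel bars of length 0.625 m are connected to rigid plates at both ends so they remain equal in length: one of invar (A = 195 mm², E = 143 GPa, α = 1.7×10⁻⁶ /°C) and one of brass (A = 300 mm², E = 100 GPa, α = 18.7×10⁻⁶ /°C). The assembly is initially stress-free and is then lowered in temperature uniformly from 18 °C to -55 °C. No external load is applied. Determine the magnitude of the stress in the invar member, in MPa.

σ ≈ 92 MPa (compressive)

The brass has the larger α, so on cooling it would change length more than the invar if both were free. The rigid plates force a common final length, so the brass is put into tension and the invar into compression, with equal and opposite forces P (no external load).
Equating the net (thermal + elastic) strains gives |α₁ − α₂|·ΔT = P·[1/(A₁E₁) + 1/(A₂E₂)].
|α₁ − α₂|·ΔT = 17×10⁻⁶ × 73 = 0.001241.
1/(A₁E₁) + 1/(A₂E₂) = 1/(195×143×10³) + 1/(300×100×10³) = 6.919×10⁻⁸ N⁻¹.
P = 0.001241 / 6.919×10⁻⁸ = 17930 N = 17.93 kN.
σ_{invar} = P/A₁ = 17930/195 = 91.97 MPa, compressive.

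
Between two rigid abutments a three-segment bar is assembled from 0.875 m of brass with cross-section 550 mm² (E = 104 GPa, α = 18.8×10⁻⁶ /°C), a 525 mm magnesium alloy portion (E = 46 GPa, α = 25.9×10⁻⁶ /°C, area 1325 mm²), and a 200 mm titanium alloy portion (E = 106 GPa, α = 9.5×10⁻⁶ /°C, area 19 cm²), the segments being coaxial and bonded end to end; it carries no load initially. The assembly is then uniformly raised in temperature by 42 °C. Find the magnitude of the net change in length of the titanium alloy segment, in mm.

With the walls removed the bar would change length by δ_free = Σ αᵢΔT Lᵢ = 18.8×10⁻⁶×42×875 + 25.9×10⁻⁶×42×525 + 9.5×10⁻⁶×42×200 = 1.342 mm.
The walls prevent any net length change, so an axial force P (same in every segment) develops. Compatibility: P · Σ Lᵢ/(AᵢEᵢ) = δ_free.
Σ Lᵢ/(AᵢEᵢ) = 875/(550×104×10³) + 525/(1325×46×10³) + 200/(1900×106×10³) = 2.49×10⁻⁵ mm/N.
P = 1.342 / 2.49×10⁻⁵ = 53880 N = 53.88 kN, compressive.
For the titanium alloy segment, free thermal change = 9.5×10⁻⁶×42×200 = 0.0798 mm and elastic change from P = 53880×200/(1900×106×10³) = 0.0535 mm; these oppose, so the net change is 0.0263 mm (segment lengthens).

|ΔL| ≈ 0.0263 mm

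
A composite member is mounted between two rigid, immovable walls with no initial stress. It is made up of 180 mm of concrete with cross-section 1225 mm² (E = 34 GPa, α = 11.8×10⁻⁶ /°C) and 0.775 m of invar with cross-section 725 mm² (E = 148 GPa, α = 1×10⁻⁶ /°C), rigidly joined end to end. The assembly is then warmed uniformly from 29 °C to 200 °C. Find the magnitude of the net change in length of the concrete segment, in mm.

Free thermal expansion of the whole bar: Σ αᵢΔT Lᵢ = 11.8×10⁻⁶×171×180 + 1×10⁻⁶×171×775 = 0.4957 mm.
Since the ends are fixed, an axial force P builds up, equal in every segment, with P · Σ Lᵢ/(AᵢEᵢ) = δ_free.
The series flexibility is Σ Lᵢ/(AᵢEᵢ) = 180/(1225×34×10³) + 775/(725×148×10³) = 1.154×10⁻⁵ mm/N.
P = 0.4957 / 1.154×10⁻⁵ = 42940 N = 42.94 kN, compressive.
For the concrete segment, free thermal change = 11.8×10⁻⁶×171×180 = 0.3632 mm and elastic change from P = 42940×180/(1225×34×10³) = 0.1856 mm; these oppose, so the net change is 0.178 mm (segment lengthens).

|ΔL| ≈ 0.178 mm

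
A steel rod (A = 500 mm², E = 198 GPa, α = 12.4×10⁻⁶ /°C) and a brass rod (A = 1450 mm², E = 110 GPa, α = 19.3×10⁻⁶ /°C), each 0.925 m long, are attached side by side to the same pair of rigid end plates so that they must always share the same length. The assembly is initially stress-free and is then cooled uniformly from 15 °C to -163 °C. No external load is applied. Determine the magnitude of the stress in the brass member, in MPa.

Equilibrium of a rigid end plate with no external load gives equal and opposite internal forces ±P in the two members. Since α_{brass} > α_{steel}, cooling drives the brass into tension and the steel into compression.
Setting the final lengths equal and cancelling L: (α₁ − α₂)ΔT = P/(A₁E₁) + P/(A₂E₂).
|α₁ − α₂|·ΔT = 6.9×10⁻⁶ × 178 = 0.001228.
1/(A₁E₁) + 1/(A₂E₂) = 1/(500×198×10³) + 1/(1450×110×10³) = 1.637×10⁻⁸ N⁻¹.
So P = 0.001228 / 1.637×10⁻⁸ = 75.02 kN.
σ_{brass} = P/A₂ = 75020/1450 = 51.74 MPa, tensile.

σ ≈ 51.7 MPa (tensile)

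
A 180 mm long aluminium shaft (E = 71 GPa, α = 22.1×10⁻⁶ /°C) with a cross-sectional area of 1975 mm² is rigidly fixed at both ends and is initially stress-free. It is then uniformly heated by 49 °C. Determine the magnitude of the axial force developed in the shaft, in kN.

P ≈ 152 kN (compressive)

Full restraint means ε = 0, so the stress is σ = EαΔT = 71×10³ × 22.1×10⁻⁶ × 49 = 76.89 MPa.
P = AEαΔT = 1975 × 71×10³ × 22.1×10⁻⁶ × 49 = 151.8 kN (compressive).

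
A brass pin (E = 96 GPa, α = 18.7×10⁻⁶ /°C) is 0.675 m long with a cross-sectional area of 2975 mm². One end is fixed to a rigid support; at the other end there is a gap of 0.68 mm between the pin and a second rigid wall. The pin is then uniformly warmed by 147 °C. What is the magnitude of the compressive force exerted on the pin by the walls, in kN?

P ≈ 497 kN

Free thermal elongation = αΔT L = 18.7×10⁻⁶ × 147 × 675 = 1.856 mm.
This exceeds the 0.68 mm gap, so the wall pushes back. The portion of expansion that must be recovered elastically is δ_free − gap = 1.856 − 0.68 = 1.176 mm.
So σ = E(δ_free − g)/L = 96×10³ × 1.176/675 = 167.2 MPa.
P = σA = 167.2 × 2975 = 497.4 kN.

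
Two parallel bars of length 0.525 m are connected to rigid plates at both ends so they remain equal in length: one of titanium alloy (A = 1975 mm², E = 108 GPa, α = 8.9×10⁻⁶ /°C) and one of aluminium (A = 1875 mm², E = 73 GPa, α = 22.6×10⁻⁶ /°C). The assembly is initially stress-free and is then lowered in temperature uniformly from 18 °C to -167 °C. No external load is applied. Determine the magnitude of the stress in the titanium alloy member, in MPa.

σ ≈ 107 MPa (compressive)

Equilibrium of a rigid end plate with no external load gives equal and opposite internal forces ±P in the two members. Since α_{aluminium} > α_{titanium alloy}, cooling drives the aluminium into tension and the titanium alloy into compression.
Equating the net (thermal + elastic) strains gives |α₁ − α₂|·ΔT = P·[1/(A₁E₁) + 1/(A₂E₂)].
|α₁ − α₂|·ΔT = 13.7×10⁻⁶ × 185 = 0.002535.
1/(A₁E₁) + 1/(A₂E₂) = 1/(1975×108×10³) + 1/(1875×73×10³) = 1.199×10⁻⁸ N⁻¹.
So P = 0.002535 / 1.199×10⁻⁸ = 211.3 kN.
σ_{titanium alloy} = P/A₁ = 211300/1975 = 107 MPa, compressive.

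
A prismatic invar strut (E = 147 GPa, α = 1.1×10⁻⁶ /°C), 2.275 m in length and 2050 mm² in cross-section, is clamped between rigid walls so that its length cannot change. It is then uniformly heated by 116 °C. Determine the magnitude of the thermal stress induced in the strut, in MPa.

Because both ends are immovable the net strain is zero, and the suppressed thermal strain is αΔT = 1.1×10⁻⁶ × 116 = 127.6×10⁻⁶.
σ = EαΔT = 147×10³ × 1.1×10⁻⁶ × 116 = 18.76 MPa (compressive; the strut is trying to expand).

σ ≈ 18.8 MPa (compressive)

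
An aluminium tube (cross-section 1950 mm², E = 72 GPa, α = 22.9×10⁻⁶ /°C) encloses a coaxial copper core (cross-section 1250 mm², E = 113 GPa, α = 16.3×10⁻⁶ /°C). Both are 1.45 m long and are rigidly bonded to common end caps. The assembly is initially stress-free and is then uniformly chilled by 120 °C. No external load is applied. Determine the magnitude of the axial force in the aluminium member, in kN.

P ≈ 55.8 kN (tensile in the aluminium)

Equilibrium of a rigid end plate with no external load gives equal and opposite internal forces ±P in the two members. Since α_{aluminium} > α_{copper}, cooling drives the aluminium into tension and the copper into compression.
Equating the net (thermal + elastic) strains gives |α₁ − α₂|·ΔT = P·[1/(A₁E₁) + 1/(A₂E₂)].
|α₁ − α₂|·ΔT = 6.6×10⁻⁶ × 120 = 0.000792.
1/(A₁E₁) + 1/(A₂E₂) = 1/(1950×72×10³) + 1/(1250×113×10³) = 1.42×10⁻⁸ N⁻¹.
So P = 0.000792 / 1.42×10⁻⁸ = 55.77 kN.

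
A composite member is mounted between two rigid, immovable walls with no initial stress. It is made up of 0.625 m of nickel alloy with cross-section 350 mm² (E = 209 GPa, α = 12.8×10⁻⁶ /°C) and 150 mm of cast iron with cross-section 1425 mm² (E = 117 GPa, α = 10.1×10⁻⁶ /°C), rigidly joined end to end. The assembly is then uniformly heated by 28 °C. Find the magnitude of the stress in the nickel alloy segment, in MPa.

Free thermal expansion of the whole bar: Σ αᵢΔT Lᵢ = 12.8×10⁻⁶×28×625 + 10.1×10⁻⁶×28×150 = 0.2664 mm.
The walls prevent any net length change, so an axial force P (same in every segment) develops. Compatibility: P · Σ Lᵢ/(AᵢEᵢ) = δ_free.
The series flexibility is Σ Lᵢ/(AᵢEᵢ) = 625/(350×209×10³) + 150/(1425×117×10³) = 9.444×10⁻⁶ mm/N.
Hence P = δ_free / Σ(L/AE) = 0.2664/9.444×10⁻⁶ = 28.21 kN (compressive).
σ_{nickel alloy} = P / A = 28210 / 350 = 80.6 MPa.

σ ≈ 80.6 MPa (compressive)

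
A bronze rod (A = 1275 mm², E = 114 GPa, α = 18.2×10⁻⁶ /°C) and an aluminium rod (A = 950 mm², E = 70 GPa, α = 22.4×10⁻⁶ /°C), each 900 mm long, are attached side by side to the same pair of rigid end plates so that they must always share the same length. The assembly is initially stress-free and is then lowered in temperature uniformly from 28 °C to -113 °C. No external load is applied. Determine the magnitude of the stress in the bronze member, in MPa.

Equilibrium of a rigid end plate with no external load gives equal and opposite internal forces ±P in the two members. Since α_{aluminium} > α_{bronze}, cooling drives the aluminium into tension and the bronze into compression.
Compatibility of the two members (thermal + elastic change equal): (α₁ − α₂)ΔT = P·[1/(A₁E₁) + 1/(A₂E₂)].
|α₁ − α₂|·ΔT = 4.2×10⁻⁶ × 141 = 0.0005922.
1/(A₁E₁) + 1/(A₂E₂) = 1/(1275×114×10³) + 1/(950×70×10³) = 2.192×10⁻⁸ N⁻¹.
So P = 0.0005922 / 2.192×10⁻⁸ = 27.02 kN.
σ_{bronze} = P/A₁ = 27020/1275 = 21.19 MPa, compressive.

σ ≈ 21.2 MPa (compressive)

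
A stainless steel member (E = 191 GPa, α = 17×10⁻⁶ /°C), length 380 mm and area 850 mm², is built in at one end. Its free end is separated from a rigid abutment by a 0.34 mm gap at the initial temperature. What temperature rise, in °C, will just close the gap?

ΔT ≈ 52.6 °C

Contact occurs when the free expansion equals the gap: αΔT L = 0.34 mm.
ΔT = 0.34 / (17×10⁻⁶ × 380) = 52.63 °C.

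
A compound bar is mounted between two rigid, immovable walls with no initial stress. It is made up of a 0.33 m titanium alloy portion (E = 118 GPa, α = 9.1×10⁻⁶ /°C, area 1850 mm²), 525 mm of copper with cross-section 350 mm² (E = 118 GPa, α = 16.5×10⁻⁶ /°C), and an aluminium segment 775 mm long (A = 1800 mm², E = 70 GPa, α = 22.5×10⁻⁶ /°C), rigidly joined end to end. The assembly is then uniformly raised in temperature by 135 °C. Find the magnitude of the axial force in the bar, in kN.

If the supports were absent, the total length change would be Σ αᵢΔT Lᵢ = 9.1×10⁻⁶×135×330 + 16.5×10⁻⁶×135×525 + 22.5×10⁻⁶×135×775 = 3.929 mm.
Since the ends are fixed, an axial force P builds up, equal in every segment, with P · Σ Lᵢ/(AᵢEᵢ) = δ_free.
Σ Lᵢ/(AᵢEᵢ) = 330/(1850×118×10³) + 525/(350×118×10³) + 775/(1800×70×10³) = 2.037×10⁻⁵ mm/N.
So P = 3.929 / 2.037×10⁻⁵ = 192.8 kN, compressive.

P ≈ 193 kN (compressive)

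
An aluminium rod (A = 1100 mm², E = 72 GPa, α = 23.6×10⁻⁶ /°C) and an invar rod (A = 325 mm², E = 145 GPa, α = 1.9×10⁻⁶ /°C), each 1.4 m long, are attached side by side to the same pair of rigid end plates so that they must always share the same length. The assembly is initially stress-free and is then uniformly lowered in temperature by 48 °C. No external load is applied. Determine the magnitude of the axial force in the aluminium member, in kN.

P ≈ 30.8 kN (tensile in the aluminium)

The aluminium has the larger α, so on cooling it would change length more than the invar if both were free. The rigid plates force a common final length, so the aluminium is put into tension and the invar into compression, with equal and opposite forces P (no external load).
Setting the final lengths equal and cancelling L: (α₁ − α₂)ΔT = P/(A₁E₁) + P/(A₂E₂).
|α₁ − α₂|·ΔT = 21.7×10⁻⁶ × 48 = 0.001042.
1/(A₁E₁) + 1/(A₂E₂) = 1/(1100×72×10³) + 1/(325×145×10³) = 3.385×10⁻⁸ N⁻¹.
P = 0.001042 / 3.385×10⁻⁸ = 30770 N = 30.77 kN.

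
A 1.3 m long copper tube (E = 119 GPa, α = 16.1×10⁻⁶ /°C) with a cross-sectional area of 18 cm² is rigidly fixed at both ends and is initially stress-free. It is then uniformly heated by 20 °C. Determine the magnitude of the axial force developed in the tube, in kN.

With zero net strain, σ = E·αΔT = 119 GPa × 16.1×10⁻⁶ × 20 = 38.32 MPa.
Axial force P = σA = 38.32 × 1800 = 68970 N = 68.97 kN, compressive.

P ≈ 69 kN (compressive)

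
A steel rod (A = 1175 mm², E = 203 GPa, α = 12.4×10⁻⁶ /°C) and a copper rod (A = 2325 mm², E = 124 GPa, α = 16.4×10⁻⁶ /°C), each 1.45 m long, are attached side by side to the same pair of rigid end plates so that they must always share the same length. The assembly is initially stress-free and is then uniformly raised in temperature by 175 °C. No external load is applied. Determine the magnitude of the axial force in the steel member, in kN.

P ≈ 91.4 kN (tensile in the steel)

Equilibrium of a rigid end plate with no external load gives equal and opposite internal forces ±P in the two members. Since α_{copper} > α_{steel}, heating drives the copper into compression and the steel into tension.
Compatibility of the two members (thermal + elastic change equal): (α₁ − α₂)ΔT = P·[1/(A₁E₁) + 1/(A₂E₂)].
|α₁ − α₂|·ΔT = 4×10⁻⁶ × 175 = 0.0007.
1/(A₁E₁) + 1/(A₂E₂) = 1/(1175×203×10³) + 1/(2325×124×10³) = 7.661×10⁻⁹ N⁻¹.
P = 0.0007 / 7.661×10⁻⁹ = 91370 N = 91.37 kN.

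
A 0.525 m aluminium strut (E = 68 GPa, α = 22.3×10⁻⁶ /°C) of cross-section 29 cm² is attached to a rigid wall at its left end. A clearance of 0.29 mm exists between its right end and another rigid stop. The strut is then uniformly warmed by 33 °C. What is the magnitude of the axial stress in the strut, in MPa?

Free thermal elongation = αΔT L = 22.3×10⁻⁶ × 33 × 525 = 0.3863 mm.
The gap closes (δ_free > 0.29 mm) and the wall then resists a further 0.3863 − 0.29 = 0.09635 mm of expansion.
So σ = E(δ_free − g)/L = 68×10³ × 0.09635/525 = 12.48 MPa.

σ ≈ 12.5 MPa (compressive)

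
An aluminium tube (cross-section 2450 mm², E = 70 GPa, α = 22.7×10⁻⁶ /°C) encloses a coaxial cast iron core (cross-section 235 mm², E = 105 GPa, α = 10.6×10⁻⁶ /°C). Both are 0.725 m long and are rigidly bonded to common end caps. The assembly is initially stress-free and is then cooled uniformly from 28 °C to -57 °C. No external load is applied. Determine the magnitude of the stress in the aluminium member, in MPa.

Equilibrium of a rigid end plate with no external load gives equal and opposite internal forces ±P in the two members. Since α_{aluminium} > α_{cast iron}, cooling drives the aluminium into tension and the cast iron into compression.
Setting the final lengths equal and cancelling L: (α₁ − α₂)ΔT = P/(A₁E₁) + P/(A₂E₂).
|α₁ − α₂|·ΔT = 12.1×10⁻⁶ × 85 = 0.001028.
1/(A₁E₁) + 1/(A₂E₂) = 1/(2450×70×10³) + 1/(235×105×10³) = 4.636×10⁻⁸ N⁻¹.
P = 0.001028 / 4.636×10⁻⁸ = 22190 N = 22.19 kN.
σ_{aluminium} = P/A₁ = 22190/2450 = 9.056 MPa, tensile.

σ ≈ 9.06 MPa (tensile)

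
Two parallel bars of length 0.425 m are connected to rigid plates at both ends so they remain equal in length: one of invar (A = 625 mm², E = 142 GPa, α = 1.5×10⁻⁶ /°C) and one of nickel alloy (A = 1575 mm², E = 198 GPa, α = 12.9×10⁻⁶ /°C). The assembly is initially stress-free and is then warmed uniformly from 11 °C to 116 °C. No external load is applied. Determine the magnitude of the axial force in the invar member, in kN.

P ≈ 82.7 kN (tensile in the invar)

The nickel alloy has the larger α, so on heating it would change length more than the invar if both were free. The rigid plates force a common final length, so the nickel alloy is put into compression and the invar into tension, with equal and opposite forces P (no external load).
Compatibility of the two members (thermal + elastic change equal): (α₁ − α₂)ΔT = P·[1/(A₁E₁) + 1/(A₂E₂)].
|α₁ − α₂|·ΔT = 11.4×10⁻⁶ × 105 = 0.001197.
1/(A₁E₁) + 1/(A₂E₂) = 1/(625×142×10³) + 1/(1575×198×10³) = 1.447×10⁻⁸ N⁻¹.
So P = 0.001197 / 1.447×10⁻⁸ = 82.7 kN.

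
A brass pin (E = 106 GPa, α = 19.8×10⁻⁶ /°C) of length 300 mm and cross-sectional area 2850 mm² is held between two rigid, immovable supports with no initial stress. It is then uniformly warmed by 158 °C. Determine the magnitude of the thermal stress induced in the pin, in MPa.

σ ≈ 332 MPa (compressive)

Because both ends are immovable the net strain is zero, and the suppressed thermal strain is αΔT = 19.8×10⁻⁶ × 158 = 3128.4×10⁻⁶.
The stress required to suppress this strain is σ = Eε = 106×10³ × 3128.4×10⁻⁶ = 331.6 MPa, compressive since the pin is trying to expand.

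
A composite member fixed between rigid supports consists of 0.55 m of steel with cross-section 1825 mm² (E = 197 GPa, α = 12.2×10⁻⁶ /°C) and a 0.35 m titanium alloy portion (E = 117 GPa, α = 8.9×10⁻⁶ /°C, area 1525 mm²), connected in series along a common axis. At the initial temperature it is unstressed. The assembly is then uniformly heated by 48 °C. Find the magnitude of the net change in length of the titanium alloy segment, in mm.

With the walls removed the bar would change length by δ_free = Σ αᵢΔT Lᵢ = 12.2×10⁻⁶×48×550 + 8.9×10⁻⁶×48×350 = 0.4716 mm.
The walls prevent any net length change, so an axial force P (same in every segment) develops. Compatibility: P · Σ Lᵢ/(AᵢEᵢ) = δ_free.
Σ Lᵢ/(AᵢEᵢ) = 550/(1825×197×10³) + 350/(1525×117×10³) = 3.491×10⁻⁶ mm/N.
P = 0.4716 / 3.491×10⁻⁶ = 135100 N = 135.1 kN, compressive.
For the titanium alloy segment, free thermal change = 8.9×10⁻⁶×48×350 = 0.1495 mm and elastic change from P = 135100×350/(1525×117×10³) = 0.265 mm; these oppose, so the net change is 0.115 mm (segment shortens).

|ΔL| ≈ 0.115 mm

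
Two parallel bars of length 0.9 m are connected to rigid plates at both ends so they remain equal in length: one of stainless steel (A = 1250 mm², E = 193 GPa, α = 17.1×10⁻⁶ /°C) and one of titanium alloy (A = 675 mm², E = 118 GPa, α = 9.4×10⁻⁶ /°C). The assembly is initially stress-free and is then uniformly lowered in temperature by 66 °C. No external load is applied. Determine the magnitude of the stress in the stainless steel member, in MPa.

σ ≈ 24.3 MPa (tensile)

Both members must finish at the same length. With the larger α, the stainless steel tends to over-contract; the plates restrain it, putting the stainless steel in tension and the titanium alloy in compression. With no external load the two internal forces are equal and opposite, magnitude P.
Setting the final lengths equal and cancelling L: (α₁ − α₂)ΔT = P/(A₁E₁) + P/(A₂E₂).
|α₁ − α₂|·ΔT = 7.7×10⁻⁶ × 66 = 0.0005082.
1/(A₁E₁) + 1/(A₂E₂) = 1/(1250×193×10³) + 1/(675×118×10³) = 1.67×10⁻⁸ N⁻¹.
So P = 0.0005082 / 1.67×10⁻⁸ = 30.43 kN.
σ_{stainless steel} = P/A₁ = 30430/1250 = 24.34 MPa, tensile.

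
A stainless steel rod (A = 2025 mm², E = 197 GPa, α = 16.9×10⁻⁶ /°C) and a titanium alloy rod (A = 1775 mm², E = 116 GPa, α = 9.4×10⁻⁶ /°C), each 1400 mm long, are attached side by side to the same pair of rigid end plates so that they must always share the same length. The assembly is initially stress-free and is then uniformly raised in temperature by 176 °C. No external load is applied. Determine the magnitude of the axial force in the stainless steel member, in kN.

P ≈ 179 kN (compressive in the stainless steel)

Both members must finish at the same length. With the larger α, the stainless steel tends to over-expand; the plates restrain it, putting the stainless steel in compression and the titanium alloy in tension. With no external load the two internal forces are equal and opposite, magnitude P.
Compatibility of the two members (thermal + elastic change equal): (α₁ − α₂)ΔT = P·[1/(A₁E₁) + 1/(A₂E₂)].
|α₁ − α₂|·ΔT = 7.5×10⁻⁶ × 176 = 0.00132.
1/(A₁E₁) + 1/(A₂E₂) = 1/(2025×197×10³) + 1/(1775×116×10³) = 7.363×10⁻⁹ N⁻¹.
So P = 0.00132 / 7.363×10⁻⁹ = 179.3 kN.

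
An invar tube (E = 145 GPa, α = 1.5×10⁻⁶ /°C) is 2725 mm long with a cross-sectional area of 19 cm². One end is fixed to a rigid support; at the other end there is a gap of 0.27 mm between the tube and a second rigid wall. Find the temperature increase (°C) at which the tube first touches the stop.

ΔT ≈ 66.1 °C

Contact occurs when the free expansion equals the gap: αΔT L = 0.27 mm.
So ΔT = g/(αL) = 0.27/(1.5×10⁻⁶ × 2725) = 66.06 °C.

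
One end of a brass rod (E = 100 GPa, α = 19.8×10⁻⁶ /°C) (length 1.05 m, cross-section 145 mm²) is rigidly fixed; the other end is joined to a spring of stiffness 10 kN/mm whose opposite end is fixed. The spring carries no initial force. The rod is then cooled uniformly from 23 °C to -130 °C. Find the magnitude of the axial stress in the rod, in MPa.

The unrestrained thermal change is αΔT L = 19.8×10⁻⁶ × 153 × 1050 = 3.181 mm.
With a force P in the spring, the elastic change of the rod is PL/(AE) and that of the spring is P/k; compatibility requires their sum to equal δ_free.
So P = δ_free / [L/(AE) + 1/k] = 3.181 / [ 1050/(145×100×10³) + 1/(10×10³) ].
P = 3.181 / 0.0001724 = 18450 N.
σ = P/A = 18450/145 = 127.2 MPa.

σ ≈ 127 MPa (tensile)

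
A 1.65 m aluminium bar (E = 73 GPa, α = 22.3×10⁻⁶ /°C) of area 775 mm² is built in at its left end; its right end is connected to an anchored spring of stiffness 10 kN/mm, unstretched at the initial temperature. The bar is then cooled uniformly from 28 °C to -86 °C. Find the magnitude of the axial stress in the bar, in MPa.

σ ≈ 41.9 MPa (tensile)

If the spring were absent the bar would shorten by αΔT L = 22.3×10⁻⁶ × 114 × 1650 = 4.195 mm.
With a force P in the spring, the elastic change of the bar is PL/(AE) and that of the spring is P/k; compatibility requires their sum to equal δ_free.
P [ L/(AE) + 1/k ] = δ_free → P [ 1650/(775×73×10³) + 1/(10×10³) ] = 4.195.
P = 4.195 / 0.0001292 = 32480 N.
σ = P/A = 32480/775 = 41.9 MPa.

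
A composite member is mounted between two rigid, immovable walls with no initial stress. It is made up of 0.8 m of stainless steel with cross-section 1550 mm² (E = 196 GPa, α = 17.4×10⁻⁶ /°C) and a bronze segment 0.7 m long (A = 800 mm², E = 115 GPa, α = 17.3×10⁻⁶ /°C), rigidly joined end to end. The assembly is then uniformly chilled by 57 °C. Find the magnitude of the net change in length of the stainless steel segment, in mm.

If the supports were absent, the total length change would be Σ αᵢΔT Lᵢ = 17.4×10⁻⁶×57×800 + 17.3×10⁻⁶×57×700 = 1.484 mm.
Since the ends are fixed, an axial force P builds up, equal in every segment, with P · Σ Lᵢ/(AᵢEᵢ) = δ_free.
Σ Lᵢ/(AᵢEᵢ) = 800/(1550×196×10³) + 700/(800×115×10³) = 1.024×10⁻⁵ mm/N.
Hence P = δ_free / Σ(L/AE) = 1.484/1.024×10⁻⁵ = 144.9 kN (tensile).
For the stainless steel segment, free thermal change = 17.4×10⁻⁶×57×800 = 0.7934 mm and elastic change from P = 144900×800/(1550×196×10³) = 0.3815 mm; these oppose, so the net change is 0.412 mm (segment shortens).

|ΔL| ≈ 0.412 mm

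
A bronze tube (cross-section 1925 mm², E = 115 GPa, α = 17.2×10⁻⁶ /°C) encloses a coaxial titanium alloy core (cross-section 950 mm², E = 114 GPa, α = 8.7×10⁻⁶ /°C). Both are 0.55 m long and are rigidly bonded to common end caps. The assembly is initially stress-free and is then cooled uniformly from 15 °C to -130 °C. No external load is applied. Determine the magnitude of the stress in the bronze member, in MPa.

σ ≈ 46.6 MPa (tensile)

The bronze has the larger α, so on cooling it would change length more than the titanium alloy if both were free. The rigid plates force a common final length, so the bronze is put into tension and the titanium alloy into compression, with equal and opposite forces P (no external load).
Compatibility of the two members (thermal + elastic change equal): (α₁ − α₂)ΔT = P·[1/(A₁E₁) + 1/(A₂E₂)].
|α₁ − α₂|·ΔT = 8.5×10⁻⁶ × 145 = 0.001233.
1/(A₁E₁) + 1/(A₂E₂) = 1/(1925×115×10³) + 1/(950×114×10³) = 1.375×10⁻⁸ N⁻¹.
P = 0.001233 / 1.375×10⁻⁸ = 89630 N = 89.63 kN.
σ_{bronze} = P/A₁ = 89630/1925 = 46.56 MPa, tensile.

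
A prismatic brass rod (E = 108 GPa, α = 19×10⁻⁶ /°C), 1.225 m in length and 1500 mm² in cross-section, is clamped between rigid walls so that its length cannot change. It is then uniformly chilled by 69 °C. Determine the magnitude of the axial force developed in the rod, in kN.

P ≈ 212 kN (tensile)

With zero net strain, σ = E·αΔT = 108 GPa × 19×10⁻⁶ × 69 = 141.6 MPa.
Then P = σA = 141.6 × 1500 mm² = 212.4 kN, tensile.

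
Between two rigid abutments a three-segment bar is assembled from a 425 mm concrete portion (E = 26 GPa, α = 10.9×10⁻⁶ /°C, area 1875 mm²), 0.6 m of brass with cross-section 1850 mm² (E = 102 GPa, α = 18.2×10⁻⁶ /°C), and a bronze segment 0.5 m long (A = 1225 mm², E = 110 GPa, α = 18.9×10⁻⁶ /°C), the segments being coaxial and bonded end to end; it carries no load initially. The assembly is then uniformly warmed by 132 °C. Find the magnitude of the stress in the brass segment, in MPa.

σ ≈ 114 MPa (compressive)

Free thermal expansion of the whole bar: Σ αᵢΔT Lᵢ = 10.9×10⁻⁶×132×425 + 18.2×10⁻⁶×132×600 + 18.9×10⁻⁶×132×500 = 3.3 mm.
Since the ends are fixed, an axial force P builds up, equal in every segment, with P · Σ Lᵢ/(AᵢEᵢ) = δ_free.
Σ Lᵢ/(AᵢEᵢ) = 425/(1875×26×10³) + 600/(1850×102×10³) + 500/(1225×110×10³) = 1.561×10⁻⁵ mm/N.
So P = 3.3 / 1.561×10⁻⁵ = 211.4 kN, compressive.
σ_{brass} = P / A = 211400 / 1850 = 114.3 MPa.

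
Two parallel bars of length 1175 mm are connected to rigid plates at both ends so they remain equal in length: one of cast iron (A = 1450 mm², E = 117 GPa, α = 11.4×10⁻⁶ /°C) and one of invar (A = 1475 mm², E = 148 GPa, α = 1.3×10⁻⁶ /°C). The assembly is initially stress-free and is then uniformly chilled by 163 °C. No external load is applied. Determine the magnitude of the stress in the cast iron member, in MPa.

Both members must finish at the same length. With the larger α, the cast iron tends to over-contract; the plates restrain it, putting the cast iron in tension and the invar in compression. With no external load the two internal forces are equal and opposite, magnitude P.
Compatibility of the two members (thermal + elastic change equal): (α₁ − α₂)ΔT = P·[1/(A₁E₁) + 1/(A₂E₂)].
|α₁ − α₂|·ΔT = 10.1×10⁻⁶ × 163 = 0.001646.
1/(A₁E₁) + 1/(A₂E₂) = 1/(1450×117×10³) + 1/(1475×148×10³) = 1.048×10⁻⁸ N⁻¹.
So P = 0.001646 / 1.048×10⁻⁸ = 157.2 kN.
σ_{cast iron} = P/A₁ = 157200/1450 = 108.4 MPa, tensile.

σ ≈ 108 MPa (tensile)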